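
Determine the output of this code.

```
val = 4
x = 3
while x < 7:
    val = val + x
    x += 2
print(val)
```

12

x=3: val = 4+3 = 7
x=5: val = 7+5 = 12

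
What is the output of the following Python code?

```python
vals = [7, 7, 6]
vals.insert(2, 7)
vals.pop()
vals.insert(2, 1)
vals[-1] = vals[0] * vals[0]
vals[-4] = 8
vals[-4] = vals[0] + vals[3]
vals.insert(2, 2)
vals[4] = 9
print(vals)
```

insert 7 at 2 → [7, 7, 7, 6]
pop() removes 6 → [7, 7, 7]
insert 1 at 2 → [7, 7, 1, 7]
vals[-1] = vals[0]*vals[0] = 7*7 = 49 → [7, 7, 1, 49]
vals[-4] = 8 → [8, 7, 1, 49]
vals[-4] = vals[0]+vals[3] = 8+49 = 57 → [57, 7, 1, 49]
insert 2 at 2 → [57, 7, 2, 1, 49]
vals[4] = 9 → [57, 7, 2, 1, 9]

[57, 7, 2, 1, 9]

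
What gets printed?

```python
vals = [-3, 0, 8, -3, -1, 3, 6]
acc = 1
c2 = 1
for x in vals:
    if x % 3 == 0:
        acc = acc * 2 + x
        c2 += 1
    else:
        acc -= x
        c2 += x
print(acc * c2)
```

x=-3: %3==0, acc = 1*2+(-3) = -1; c2=2
x=0: %3==0, acc = (-1)*2+0 = -2; c2=3
x=8: not %3==0, acc = (-2)-8 = -10; c2=11
x=-3: %3==0, acc = (-10)*2+(-3) = -23; c2=12
x=-1: not %3==0, acc = (-23)-(-1) = -22; c2=11
x=3: %3==0, acc = (-22)*2+3 = -41; c2=12
x=6: %3==0, acc = (-41)*2+6 = -76; c2=13
acc*c2 = (-76)*13 = -988

-988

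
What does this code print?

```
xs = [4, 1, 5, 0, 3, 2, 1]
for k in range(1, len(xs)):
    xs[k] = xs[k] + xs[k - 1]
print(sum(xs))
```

k=1: xs[1] = 1+4 = 5 → [4, 5, 5, 0, 3, 2, 1]
k=2: xs[2] = 5+5 = 10 → [4, 5, 10, 0, 3, 2, 1]
k=3: xs[3] = 0+10 = 10 → [4, 5, 10, 10, 3, 2, 1]
k=4: xs[4] = 3+10 = 13 → [4, 5, 10, 10, 13, 2, 1]
k=5: xs[5] = 2+13 = 15 → [4, 5, 10, 10, 13, 15, 1]
k=6: xs[6] = 1+15 = 16 → [4, 5, 10, 10, 13, 15, 16]
sum = 73

73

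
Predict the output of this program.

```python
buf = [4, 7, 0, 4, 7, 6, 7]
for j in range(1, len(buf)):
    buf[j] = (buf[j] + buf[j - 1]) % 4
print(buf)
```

[4, 3, 3, 3, 2, 0, 3]

j=1: buf[1] = (7+4)%4 = 3 → [4, 3, 0, 4, 7, 6, 7]
j=2: buf[2] = (0+3)%4 = 3 → [4, 3, 3, 4, 7, 6, 7]
j=3: buf[3] = (4+3)%4 = 3 → [4, 3, 3, 3, 7, 6, 7]
j=4: buf[4] = (7+3)%4 = 2 → [4, 3, 3, 3, 2, 6, 7]
j=5: buf[5] = (6+2)%4 = 0 → [4, 3, 3, 3, 2, 0, 7]
j=6: buf[6] = (7+0)%4 = 3 → [4, 3, 3, 3, 2, 0, 3]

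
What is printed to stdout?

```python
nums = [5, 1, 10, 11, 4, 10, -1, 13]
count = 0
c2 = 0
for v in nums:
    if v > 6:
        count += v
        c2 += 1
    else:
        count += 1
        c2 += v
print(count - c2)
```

v=5: not >6, count = 0+1 = 1; c2=5
v=1: not >6, count = 1+1 = 2; c2=6
v=10: >6, count = 2+10 = 12; c2=7
v=11: >6, count = 12+11 = 23; c2=8
v=4: not >6, count = 23+1 = 24; c2=12
v=10: >6, count = 24+10 = 34; c2=13
v=-1: not >6, count = 34+1 = 35; c2=12
v=13: >6, count = 35+13 = 48; c2=13
count-c2 = 48-13 = 35

35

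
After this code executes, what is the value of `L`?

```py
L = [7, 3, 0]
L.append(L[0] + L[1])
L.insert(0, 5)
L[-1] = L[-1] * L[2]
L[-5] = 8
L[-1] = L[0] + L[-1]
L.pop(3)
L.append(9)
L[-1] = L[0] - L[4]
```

[8, 7, 3, 38, -1]

append L[0]+L[1] = 7+3 = 10 → [7, 3, 0, 10]
insert 5 at 0 → [5, 7, 3, 0, 10]
L[-1] = L[-1]*L[2] = 10*3 = 30 → [5, 7, 3, 0, 30]
L[-5] = 8 → [8, 7, 3, 0, 30]
L[-1] = L[0]+L[-1] = 8+30 = 38 → [8, 7, 3, 0, 38]
pop(3) removes 0 → [8, 7, 3, 38]
append 9 → [8, 7, 3, 38, 9]
L[-1] = L[0]-L[4] = 8-9 = -1 → [8, 7, 3, 38, -1]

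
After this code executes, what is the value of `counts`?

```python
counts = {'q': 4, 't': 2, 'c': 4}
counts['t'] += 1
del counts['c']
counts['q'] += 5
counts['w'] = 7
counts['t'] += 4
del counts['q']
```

counts['t'] = 2+1 = 3 → {'q': 4, 't': 3, 'c': 4}
del 'c' → {'q': 4, 't': 3}
counts['q'] = 4+5 = 9 → {'q': 9, 't': 3}
counts['w'] = 7 → {'q': 9, 't': 3, 'w': 7}
counts['t'] = 3+4 = 7 → {'q': 9, 't': 7, 'w': 7}
del 'q' → {'t': 7, 'w': 7}

{'t': 7, 'w': 7}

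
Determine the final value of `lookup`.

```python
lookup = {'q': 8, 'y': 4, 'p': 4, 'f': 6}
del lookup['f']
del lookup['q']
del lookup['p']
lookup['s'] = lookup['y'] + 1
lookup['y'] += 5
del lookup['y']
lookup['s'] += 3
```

del 'f' → {'q': 8, 'y': 4, 'p': 4}
del 'q' → {'y': 4, 'p': 4}
del 'p' → {'y': 4}
lookup['s'] = lookup['y']+1 = 5 → {'y': 4, 's': 5}
lookup['y'] = 4+5 = 9 → {'y': 9, 's': 5}
del 'y' → {'s': 5}
lookup['s'] = 5+3 = 8 → {'s': 8}

{'s': 8}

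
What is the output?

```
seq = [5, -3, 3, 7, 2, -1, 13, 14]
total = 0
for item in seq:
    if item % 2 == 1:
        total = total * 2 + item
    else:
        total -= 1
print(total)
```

item=5: odd, total = 0*2+5 = 5
item=-3: odd, total = 5*2+(-3) = 7
item=3: odd, total = 7*2+3 = 17
item=7: odd, total = 17*2+7 = 41
item=2: not odd, total = 41-1 = 40
item=-1: odd, total = 40*2+(-1) = 79
item=13: odd, total = 79*2+13 = 171
item=14: not odd, total = 171-1 = 170

170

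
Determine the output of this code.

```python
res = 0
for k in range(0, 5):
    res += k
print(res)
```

k=0: res = 0+0 = 0
k=1: res = 0+1 = 1
k=2: res = 1+2 = 3
k=3: res = 3+3 = 6
k=4: res = 6+4 = 10

10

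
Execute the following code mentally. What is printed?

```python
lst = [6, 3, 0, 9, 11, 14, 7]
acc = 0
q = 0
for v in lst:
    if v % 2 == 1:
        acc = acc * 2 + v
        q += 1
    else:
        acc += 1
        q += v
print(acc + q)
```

139

v=6: not odd, acc = 0+1 = 1; q=6
v=3: odd, acc = 1*2+3 = 5; q=7
v=0: not odd, acc = 5+1 = 6; q=7
v=9: odd, acc = 6*2+9 = 21; q=8
v=11: odd, acc = 21*2+11 = 53; q=9
v=14: not odd, acc = 53+1 = 54; q=23
v=7: odd, acc = 54*2+7 = 115; q=24
acc+q = 115+24 = 139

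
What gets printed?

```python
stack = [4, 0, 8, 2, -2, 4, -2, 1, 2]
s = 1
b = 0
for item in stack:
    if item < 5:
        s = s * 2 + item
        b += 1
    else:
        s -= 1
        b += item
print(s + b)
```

780

item=4: <5, s = 1*2+4 = 6; b=1
item=0: <5, s = 6*2+0 = 12; b=2
item=8: not <5, s = 12-1 = 11; b=10
item=2: <5, s = 11*2+2 = 24; b=11
item=-2: <5, s = 24*2+(-2) = 46; b=12
item=4: <5, s = 46*2+4 = 96; b=13
item=-2: <5, s = 96*2+(-2) = 190; b=14
item=1: <5, s = 190*2+1 = 381; b=15
item=2: <5, s = 381*2+2 = 764; b=16
s+b = 764+16 = 780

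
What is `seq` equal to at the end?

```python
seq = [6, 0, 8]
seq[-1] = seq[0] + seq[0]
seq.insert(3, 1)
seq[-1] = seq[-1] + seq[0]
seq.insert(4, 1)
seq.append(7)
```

[6, 0, 12, 7, 1, 7]

seq[-1] = seq[0]+seq[0] = 6+6 = 12 → [6, 0, 12]
insert 1 at 3 → [6, 0, 12, 1]
seq[-1] = seq[-1]+seq[0] = 1+6 = 7 → [6, 0, 12, 7]
insert 1 at 4 → [6, 0, 12, 7, 1]
append 7 → [6, 0, 12, 7, 1, 7]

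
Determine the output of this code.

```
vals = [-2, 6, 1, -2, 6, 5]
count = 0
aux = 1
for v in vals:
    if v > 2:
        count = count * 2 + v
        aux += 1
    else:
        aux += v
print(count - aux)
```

v=-2: not >2; aux=-1
v=6: >2, count = 0*2+6 = 6; aux=0
v=1: not >2; aux=1
v=-2: not >2; aux=-1
v=6: >2, count = 6*2+6 = 18; aux=0
v=5: >2, count = 18*2+5 = 41; aux=1
count-aux = 41-1 = 40

40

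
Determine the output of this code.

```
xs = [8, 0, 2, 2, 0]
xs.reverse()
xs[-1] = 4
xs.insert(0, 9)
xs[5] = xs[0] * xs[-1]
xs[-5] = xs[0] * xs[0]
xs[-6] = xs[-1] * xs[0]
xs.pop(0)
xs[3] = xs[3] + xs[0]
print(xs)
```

[81, 2, 2, 81, 36]

reverse → [0, 2, 2, 0, 8]
xs[-1] = 4 → [0, 2, 2, 0, 4]
insert 9 at 0 → [9, 0, 2, 2, 0, 4]
xs[5] = xs[0]*xs[-1] = 9*4 = 36 → [9, 0, 2, 2, 0, 36]
xs[-5] = xs[0]*xs[0] = 9*9 = 81 → [9, 81, 2, 2, 0, 36]
xs[-6] = xs[-1]*xs[0] = 36*9 = 324 → [324, 81, 2, 2, 0, 36]
pop(0) removes 324 → [81, 2, 2, 0, 36]
xs[3] = xs[3]+xs[0] = 0+81 = 81 → [81, 2, 2, 81, 36]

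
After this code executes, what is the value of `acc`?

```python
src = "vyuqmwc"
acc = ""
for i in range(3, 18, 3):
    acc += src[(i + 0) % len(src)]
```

i=3: add src[3]='q' → 'q'
i=6: add src[6]='c' → 'qc'
i=9: add src[2]='u' → 'qcu'
i=12: add src[5]='w' → 'qcuw'
i=15: add src[1]='y' → 'qcuwy'

'qcuwy'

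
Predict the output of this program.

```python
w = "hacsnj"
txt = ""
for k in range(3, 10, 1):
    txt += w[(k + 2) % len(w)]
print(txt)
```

k=3: add w[5]='j' → 'j'
k=4: add w[0]='h' → 'jh'
k=5: add w[1]='a' → 'jha'
k=6: add w[2]='c' → 'jhac'
k=7: add w[3]='s' → 'jhacs'
k=8: add w[4]='n' → 'jhacsn'
k=9: add w[5]='j' → 'jhacsnj'

jhacsnj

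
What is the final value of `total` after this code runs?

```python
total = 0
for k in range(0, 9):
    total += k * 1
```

36

k=0: total = 0+0*1 = 0
k=1: total = 0+1*1 = 1
k=2: total = 1+2*1 = 3
k=3: total = 3+3*1 = 6
k=4: total = 6+4*1 = 10
k=5: total = 10+5*1 = 15
k=6: total = 15+6*1 = 21
k=7: total = 21+7*1 = 28
k=8: total = 28+8*1 = 36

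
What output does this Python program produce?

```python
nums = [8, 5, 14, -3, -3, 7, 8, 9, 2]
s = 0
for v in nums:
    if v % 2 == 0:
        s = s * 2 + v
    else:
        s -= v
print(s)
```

76

v=8: even, s = 0*2+8 = 8
v=5: not even, s = 8-5 = 3
v=14: even, s = 3*2+14 = 20
v=-3: not even, s = 20-(-3) = 23
v=-3: not even, s = 23-(-3) = 26
v=7: not even, s = 26-7 = 19
v=8: even, s = 19*2+8 = 46
v=9: not even, s = 46-9 = 37
v=2: even, s = 37*2+2 = 76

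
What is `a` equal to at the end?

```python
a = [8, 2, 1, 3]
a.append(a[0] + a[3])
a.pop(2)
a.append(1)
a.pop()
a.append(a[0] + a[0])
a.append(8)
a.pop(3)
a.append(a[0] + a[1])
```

[8, 2, 3, 16, 8, 10]

append a[0]+a[3] = 8+3 = 11 → [8, 2, 1, 3, 11]
pop(2) removes 1 → [8, 2, 3, 11]
append 1 → [8, 2, 3, 11, 1]
pop() removes 1 → [8, 2, 3, 11]
append a[0]+a[0] = 8+8 = 16 → [8, 2, 3, 11, 16]
append 8 → [8, 2, 3, 11, 16, 8]
pop(3) removes 11 → [8, 2, 3, 16, 8]
append a[0]+a[1] = 8+2 = 10 → [8, 2, 3, 16, 8, 10]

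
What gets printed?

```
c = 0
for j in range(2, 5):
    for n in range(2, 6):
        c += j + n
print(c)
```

78

j=2,n=2: c = 0+4 = 4
j=2,n=3: c = 4+5 = 9
j=2,n=4: c = 9+6 = 15
j=2,n=5: c = 15+7 = 22
j=3,n=2: c = 22+5 = 27
j=3,n=3: c = 27+6 = 33
j=3,n=4: c = 33+7 = 40
j=3,n=5: c = 40+8 = 48
j=4,n=2: c = 48+6 = 54
j=4,n=3: c = 54+7 = 61
j=4,n=4: c = 61+8 = 69
j=4,n=5: c = 69+9 = 78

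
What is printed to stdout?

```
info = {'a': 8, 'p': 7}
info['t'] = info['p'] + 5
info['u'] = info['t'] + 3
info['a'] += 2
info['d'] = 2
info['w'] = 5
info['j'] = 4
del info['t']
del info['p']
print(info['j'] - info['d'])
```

info['t'] = info['p']+5 = 12 → {'a': 8, 'p': 7, 't': 12}
info['u'] = info['t']+3 = 15 → {'a': 8, 'p': 7, 't': 12, 'u': 15}
info['a'] = 8+2 = 10 → {'a': 10, 'p': 7, 't': 12, 'u': 15}
info['d'] = 2 → {'a': 10, 'p': 7, 't': 12, 'u': 15, 'd': 2}
info['w'] = 5 → {'a': 10, 'p': 7, 't': 12, 'u': 15, 'd': 2, 'w': 5}
info['j'] = 4 → {'a': 10, 'p': 7, 't': 12, 'u': 15, 'd': 2, 'w': 5, 'j': 4}
del 't' → {'a': 10, 'p': 7, 'u': 15, 'd': 2, 'w': 5, 'j': 4}
del 'p' → {'a': 10, 'u': 15, 'd': 2, 'w': 5, 'j': 4}
info['j']-info['d'] = 4-2 = 2

2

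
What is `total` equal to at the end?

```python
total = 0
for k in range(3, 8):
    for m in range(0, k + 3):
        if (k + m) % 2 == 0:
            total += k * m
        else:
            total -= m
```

k=3,m=0: odd sum, total = 0-0 = 0
k=3,m=1: even sum, total = 0+3 = 3
k=3,m=2: odd sum, total = 3-2 = 1
k=3,m=3: even sum, total = 1+9 = 10
k=3,m=4: odd sum, total = 10-4 = 6
k=3,m=5: even sum, total = 6+15 = 21
k=4,m=0: even sum, total = 21+0 = 21
k=4,m=1: odd sum, total = 21-1 = 20
k=4,m=2: even sum, total = 20+8 = 28
k=4,m=3: odd sum, total = 28-3 = 25
k=4,m=4: even sum, total = 25+16 = 41
k=4,m=5: odd sum, total = 41-5 = 36
k=4,m=6: even sum, total = 36+24 = 60
k=5,m=0: odd sum, total = 60-0 = 60
k=5,m=1: even sum, total = 60+5 = 65
k=5,m=2: odd sum, total = 65-2 = 63
k=5,m=3: even sum, total = 63+15 = 78
k=5,m=4: odd sum, total = 78-4 = 74
k=5,m=5: even sum, total = 74+25 = 99
k=5,m=6: odd sum, total = 99-6 = 93
k=5,m=7: even sum, total = 93+35 = 128
k=6,m=0: even sum, total = 128+0 = 128
k=6,m=1: odd sum, total = 128-1 = 127
k=6,m=2: even sum, total = 127+12 = 139
k=6,m=3: odd sum, total = 139-3 = 136
k=6,m=4: even sum, total = 136+24 = 160
k=6,m=5: odd sum, total = 160-5 = 155
k=6,m=6: even sum, total = 155+36 = 191
k=6,m=7: odd sum, total = 191-7 = 184
k=6,m=8: even sum, total = 184+48 = 232
k=7,m=0: odd sum, total = 232-0 = 232
k=7,m=1: even sum, total = 232+7 = 239
k=7,m=2: odd sum, total = 239-2 = 237
k=7,m=3: even sum, total = 237+21 = 258
k=7,m=4: odd sum, total = 258-4 = 254
k=7,m=5: even sum, total = 254+35 = 289
k=7,m=6: odd sum, total = 289-6 = 283
k=7,m=7: even sum, total = 283+49 = 332
k=7,m=8: odd sum, total = 332-8 = 324
k=7,m=9: even sum, total = 324+63 = 387

387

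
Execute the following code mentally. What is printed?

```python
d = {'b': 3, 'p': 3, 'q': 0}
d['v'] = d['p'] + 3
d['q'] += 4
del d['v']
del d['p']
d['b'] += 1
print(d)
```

{'b': 4, 'q': 4}

d['v'] = d['p']+3 = 6 → {'b': 3, 'p': 3, 'q': 0, 'v': 6}
d['q'] = 0+4 = 4 → {'b': 3, 'p': 3, 'q': 4, 'v': 6}
del 'v' → {'b': 3, 'p': 3, 'q': 4}
del 'p' → {'b': 3, 'q': 4}
d['b'] = 3+1 = 4 → {'b': 4, 'q': 4}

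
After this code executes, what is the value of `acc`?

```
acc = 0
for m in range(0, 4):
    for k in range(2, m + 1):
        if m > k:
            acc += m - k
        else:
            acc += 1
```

m=2,k=2: not 2>2, acc = 0+1 = 1
m=3,k=2: 3>2, acc = 1+1 = 2
m=3,k=3: not 3>3, acc = 2+1 = 3

3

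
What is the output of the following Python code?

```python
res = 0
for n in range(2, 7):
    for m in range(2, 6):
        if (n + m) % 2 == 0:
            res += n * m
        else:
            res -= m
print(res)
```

n=2,m=2: even sum, res = 0+4 = 4
n=2,m=3: odd sum, res = 4-3 = 1
n=2,m=4: even sum, res = 1+8 = 9
n=2,m=5: odd sum, res = 9-5 = 4
n=3,m=2: odd sum, res = 4-2 = 2
n=3,m=3: even sum, res = 2+9 = 11
n=3,m=4: odd sum, res = 11-4 = 7
n=3,m=5: even sum, res = 7+15 = 22
n=4,m=2: even sum, res = 22+8 = 30
n=4,m=3: odd sum, res = 30-3 = 27
n=4,m=4: even sum, res = 27+16 = 43
n=4,m=5: odd sum, res = 43-5 = 38
n=5,m=2: odd sum, res = 38-2 = 36
n=5,m=3: even sum, res = 36+15 = 51
n=5,m=4: odd sum, res = 51-4 = 47
n=5,m=5: even sum, res = 47+25 = 72
n=6,m=2: even sum, res = 72+12 = 84
n=6,m=3: odd sum, res = 84-3 = 81
n=6,m=4: even sum, res = 81+24 = 105
n=6,m=5: odd sum, res = 105-5 = 100

100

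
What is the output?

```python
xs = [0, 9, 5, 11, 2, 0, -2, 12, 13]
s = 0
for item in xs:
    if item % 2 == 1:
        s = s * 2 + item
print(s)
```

127

item=0: not odd
item=9: odd, s = 0*2+9 = 9
item=5: odd, s = 9*2+5 = 23
item=11: odd, s = 23*2+11 = 57
item=2: not odd
item=0: not odd
item=-2: not odd
item=12: not odd
item=13: odd, s = 57*2+13 = 127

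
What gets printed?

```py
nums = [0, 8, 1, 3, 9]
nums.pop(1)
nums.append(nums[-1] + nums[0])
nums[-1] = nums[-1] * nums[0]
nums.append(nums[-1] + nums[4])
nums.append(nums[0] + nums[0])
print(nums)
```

[0, 1, 3, 9, 0, 0, 0]

pop(1) removes 8 → [0, 1, 3, 9]
append nums[-1]+nums[0] = 9+0 = 9 → [0, 1, 3, 9, 9]
nums[-1] = nums[-1]*nums[0] = 9*0 = 0 → [0, 1, 3, 9, 0]
append nums[-1]+nums[4] = 0+0 = 0 → [0, 1, 3, 9, 0, 0]
append nums[0]+nums[0] = 0+0 = 0 → [0, 1, 3, 9, 0, 0, 0]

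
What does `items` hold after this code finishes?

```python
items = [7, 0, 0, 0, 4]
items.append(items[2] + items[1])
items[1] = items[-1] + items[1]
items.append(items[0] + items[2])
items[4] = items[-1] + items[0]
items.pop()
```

[7, 0, 0, 0, 14, 0]

append items[2]+items[1] = 0+0 = 0 → [7, 0, 0, 0, 4, 0]
items[1] = items[-1]+items[1] = 0+0 = 0 → [7, 0, 0, 0, 4, 0]
append items[0]+items[2] = 7+0 = 7 → [7, 0, 0, 0, 4, 0, 7]
items[4] = items[-1]+items[0] = 7+7 = 14 → [7, 0, 0, 0, 14, 0, 7]
pop() removes 7 → [7, 0, 0, 0, 14, 0]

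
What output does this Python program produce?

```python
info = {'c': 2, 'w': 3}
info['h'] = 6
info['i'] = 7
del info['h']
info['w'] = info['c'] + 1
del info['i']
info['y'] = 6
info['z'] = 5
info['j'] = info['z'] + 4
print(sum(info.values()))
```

info['h'] = 6 → {'c': 2, 'w': 3, 'h': 6}
info['i'] = 7 → {'c': 2, 'w': 3, 'h': 6, 'i': 7}
del 'h' → {'c': 2, 'w': 3, 'i': 7}
info['w'] = info['c']+1 = 3 → {'c': 2, 'w': 3, 'i': 7}
del 'i' → {'c': 2, 'w': 3}
info['y'] = 6 → {'c': 2, 'w': 3, 'y': 6}
info['z'] = 5 → {'c': 2, 'w': 3, 'y': 6, 'z': 5}
info['j'] = info['z']+4 = 9 → {'c': 2, 'w': 3, 'y': 6, 'z': 5, 'j': 9}
sum of values = 25

25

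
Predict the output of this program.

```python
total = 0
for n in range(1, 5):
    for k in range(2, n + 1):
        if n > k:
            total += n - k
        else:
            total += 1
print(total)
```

n=2,k=2: not 2>2, total = 0+1 = 1
n=3,k=2: 3>2, total = 1+1 = 2
n=3,k=3: not 3>3, total = 2+1 = 3
n=4,k=2: 4>2, total = 3+2 = 5
n=4,k=3: 4>3, total = 5+1 = 6
n=4,k=4: not 4>4, total = 6+1 = 7

7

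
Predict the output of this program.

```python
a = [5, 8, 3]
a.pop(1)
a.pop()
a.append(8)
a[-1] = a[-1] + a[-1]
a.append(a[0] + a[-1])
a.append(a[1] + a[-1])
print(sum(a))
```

79

pop(1) removes 8 → [5, 3]
pop() removes 3 → [5]
append 8 → [5, 8]
a[-1] = a[-1]+a[-1] = 8+8 = 16 → [5, 16]
append a[0]+a[-1] = 5+16 = 21 → [5, 16, 21]
append a[1]+a[-1] = 16+21 = 37 → [5, 16, 21, 37]
sum = 79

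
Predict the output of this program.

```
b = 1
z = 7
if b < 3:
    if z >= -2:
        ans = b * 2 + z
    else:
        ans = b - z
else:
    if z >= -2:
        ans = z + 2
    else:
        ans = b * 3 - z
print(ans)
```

9

b=1, z=7
b < 3 is True; z >= -2 is True
→ ans = b * 2 + z = 9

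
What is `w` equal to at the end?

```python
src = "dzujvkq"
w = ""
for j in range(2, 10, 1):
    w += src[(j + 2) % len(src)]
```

'vkqdzujv'

j=2: add src[4]='v' → 'v'
j=3: add src[5]='k' → 'vk'
j=4: add src[6]='q' → 'vkq'
j=5: add src[0]='d' → 'vkqd'
j=6: add src[1]='z' → 'vkqdz'
j=7: add src[2]='u' → 'vkqdzu'
j=8: add src[3]='j' → 'vkqdzuj'
j=9: add src[4]='v' → 'vkqdzujv'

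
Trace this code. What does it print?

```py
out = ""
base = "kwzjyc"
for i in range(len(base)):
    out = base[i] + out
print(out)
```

i=0: prepend 'k' → 'k'
i=1: prepend 'w' → 'wk'
i=2: prepend 'z' → 'zwk'
i=3: prepend 'j' → 'jzwk'
i=4: prepend 'y' → 'yjzwk'
i=5: prepend 'c' → 'cyjzwk'

cyjzwk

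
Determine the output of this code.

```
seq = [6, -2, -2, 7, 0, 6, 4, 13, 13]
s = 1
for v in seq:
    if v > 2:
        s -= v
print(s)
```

-48

v=6: >2, s = 1-6 = -5
v=-2: not >2
v=-2: not >2
v=7: >2, s = (-5)-7 = -12
v=0: not >2
v=6: >2, s = (-12)-6 = -18
v=4: >2, s = (-18)-4 = -22
v=13: >2, s = (-22)-13 = -35
v=13: >2, s = (-35)-13 = -48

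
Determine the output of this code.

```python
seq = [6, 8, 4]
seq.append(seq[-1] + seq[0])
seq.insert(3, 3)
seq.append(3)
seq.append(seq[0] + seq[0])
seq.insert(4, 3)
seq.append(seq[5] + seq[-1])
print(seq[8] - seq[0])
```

append seq[-1]+seq[0] = 4+6 = 10 → [6, 8, 4, 10]
insert 3 at 3 → [6, 8, 4, 3, 10]
append 3 → [6, 8, 4, 3, 10, 3]
append seq[0]+seq[0] = 6+6 = 12 → [6, 8, 4, 3, 10, 3, 12]
insert 3 at 4 → [6, 8, 4, 3, 3, 10, 3, 12]
append seq[5]+seq[-1] = 10+12 = 22 → [6, 8, 4, 3, 3, 10, 3, 12, 22]
seq[8]-seq[0] = 22-6 = 16

16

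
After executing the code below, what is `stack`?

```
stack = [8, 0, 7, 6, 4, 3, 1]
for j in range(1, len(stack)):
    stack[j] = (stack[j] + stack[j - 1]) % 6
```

j=1: stack[1] = (0+8)%6 = 2 → [8, 2, 7, 6, 4, 3, 1]
j=2: stack[2] = (7+2)%6 = 3 → [8, 2, 3, 6, 4, 3, 1]
j=3: stack[3] = (6+3)%6 = 3 → [8, 2, 3, 3, 4, 3, 1]
j=4: stack[4] = (4+3)%6 = 1 → [8, 2, 3, 3, 1, 3, 1]
j=5: stack[5] = (3+1)%6 = 4 → [8, 2, 3, 3, 1, 4, 1]
j=6: stack[6] = (1+4)%6 = 5 → [8, 2, 3, 3, 1, 4, 5]

[8, 2, 3, 3, 1, 4, 5]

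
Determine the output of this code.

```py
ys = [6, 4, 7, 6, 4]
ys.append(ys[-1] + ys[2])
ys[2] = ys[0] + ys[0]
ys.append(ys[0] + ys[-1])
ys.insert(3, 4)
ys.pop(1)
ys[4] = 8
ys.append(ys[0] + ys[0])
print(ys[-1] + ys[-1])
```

24

append ys[-1]+ys[2] = 4+7 = 11 → [6, 4, 7, 6, 4, 11]
ys[2] = ys[0]+ys[0] = 6+6 = 12 → [6, 4, 12, 6, 4, 11]
append ys[0]+ys[-1] = 6+11 = 17 → [6, 4, 12, 6, 4, 11, 17]
insert 4 at 3 → [6, 4, 12, 4, 6, 4, 11, 17]
pop(1) removes 4 → [6, 12, 4, 6, 4, 11, 17]
ys[4] = 8 → [6, 12, 4, 6, 8, 11, 17]
append ys[0]+ys[0] = 6+6 = 12 → [6, 12, 4, 6, 8, 11, 17, 12]
ys[-1]+ys[-1] = 12+12 = 24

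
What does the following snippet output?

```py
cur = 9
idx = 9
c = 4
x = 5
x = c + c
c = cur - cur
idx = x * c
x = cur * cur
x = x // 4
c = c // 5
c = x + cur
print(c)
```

x = 4+4 = 8
c = 9-9 = 0
idx = 8*0 = 0
x = 9*9 = 81
x = 81//4 = 20
c = 0//5 = 0
c = 20+9 = 29

29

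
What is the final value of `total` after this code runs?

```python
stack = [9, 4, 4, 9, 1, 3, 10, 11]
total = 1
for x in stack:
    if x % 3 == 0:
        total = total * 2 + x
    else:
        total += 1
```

77

x=9: %3==0, total = 1*2+9 = 11
x=4: not %3==0, total = 11+1 = 12
x=4: not %3==0, total = 12+1 = 13
x=9: %3==0, total = 13*2+9 = 35
x=1: not %3==0, total = 35+1 = 36
x=3: %3==0, total = 36*2+3 = 75
x=10: not %3==0, total = 75+1 = 76
x=11: not %3==0, total = 76+1 = 77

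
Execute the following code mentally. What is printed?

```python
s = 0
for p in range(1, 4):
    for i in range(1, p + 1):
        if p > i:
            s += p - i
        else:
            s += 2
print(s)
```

p=1,i=1: not 1>1, s = 0+2 = 2
p=2,i=1: 2>1, s = 2+1 = 3
p=2,i=2: not 2>2, s = 3+2 = 5
p=3,i=1: 3>1, s = 5+2 = 7
p=3,i=2: 3>2, s = 7+1 = 8
p=3,i=3: not 3>3, s = 8+2 = 10

10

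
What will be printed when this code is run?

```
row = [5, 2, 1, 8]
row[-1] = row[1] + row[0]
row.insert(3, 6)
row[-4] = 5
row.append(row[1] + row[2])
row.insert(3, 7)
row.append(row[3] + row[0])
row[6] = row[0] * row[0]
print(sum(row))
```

row[-1] = row[1]+row[0] = 2+5 = 7 → [5, 2, 1, 7]
insert 6 at 3 → [5, 2, 1, 6, 7]
row[-4] = 5 → [5, 5, 1, 6, 7]
append row[1]+row[2] = 5+1 = 6 → [5, 5, 1, 6, 7, 6]
insert 7 at 3 → [5, 5, 1, 7, 6, 7, 6]
append row[3]+row[0] = 7+5 = 12 → [5, 5, 1, 7, 6, 7, 6, 12]
row[6] = row[0]*row[0] = 5*5 = 25 → [5, 5, 1, 7, 6, 7, 25, 12]
sum = 68

68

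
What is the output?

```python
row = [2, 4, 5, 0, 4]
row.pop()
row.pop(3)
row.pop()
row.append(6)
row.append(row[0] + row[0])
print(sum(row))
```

pop() removes 4 → [2, 4, 5, 0]
pop(3) removes 0 → [2, 4, 5]
pop() removes 5 → [2, 4]
append 6 → [2, 4, 6]
append row[0]+row[0] = 2+2 = 4 → [2, 4, 6, 4]
sum = 16

16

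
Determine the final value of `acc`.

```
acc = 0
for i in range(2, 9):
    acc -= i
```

i=2: acc = 0-2 = -2
i=3: acc = (-2)-3 = -5
i=4: acc = (-5)-4 = -9
i=5: acc = (-9)-5 = -14
i=6: acc = (-14)-6 = -20
i=7: acc = (-20)-7 = -27
i=8: acc = (-27)-8 = -35

-35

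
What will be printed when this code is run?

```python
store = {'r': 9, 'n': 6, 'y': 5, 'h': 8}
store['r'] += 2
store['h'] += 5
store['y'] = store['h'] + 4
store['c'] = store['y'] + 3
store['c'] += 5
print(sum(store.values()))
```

72

store['r'] = 9+2 = 11 → {'r': 11, 'n': 6, 'y': 5, 'h': 8}
store['h'] = 8+5 = 13 → {'r': 11, 'n': 6, 'y': 5, 'h': 13}
store['y'] = store['h']+4 = 17 → {'r': 11, 'n': 6, 'y': 17, 'h': 13}
store['c'] = store['y']+3 = 20 → {'r': 11, 'n': 6, 'y': 17, 'h': 13, 'c': 20}
store['c'] = 20+5 = 25 → {'r': 11, 'n': 6, 'y': 17, 'h': 13, 'c': 25}
sum of values = 72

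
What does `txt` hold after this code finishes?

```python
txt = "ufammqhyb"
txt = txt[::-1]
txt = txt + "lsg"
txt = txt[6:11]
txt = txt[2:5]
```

reverse → 'byhqmmafu'
+ 'lsg' → 'byhqmmafulsg'
slice [6:11] → 'afuls'
slice [2:5] → 'uls'

'uls'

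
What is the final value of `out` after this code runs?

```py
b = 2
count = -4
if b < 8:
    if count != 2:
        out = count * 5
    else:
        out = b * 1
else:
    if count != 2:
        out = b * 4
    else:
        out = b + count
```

-20

b=2, count=-4
b < 8 is True; count != 2 is True
→ out = count * 5 = -20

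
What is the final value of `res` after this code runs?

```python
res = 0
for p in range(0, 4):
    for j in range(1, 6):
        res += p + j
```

p=0,j=1: res = 0+1 = 1
p=0,j=2: res = 1+2 = 3
p=0,j=3: res = 3+3 = 6
p=0,j=4: res = 6+4 = 10
p=0,j=5: res = 10+5 = 15
p=1,j=1: res = 15+2 = 17
p=1,j=2: res = 17+3 = 20
p=1,j=3: res = 20+4 = 24
p=1,j=4: res = 24+5 = 29
p=1,j=5: res = 29+6 = 35
p=2,j=1: res = 35+3 = 38
p=2,j=2: res = 38+4 = 42
p=2,j=3: res = 42+5 = 47
p=2,j=4: res = 47+6 = 53
p=2,j=5: res = 53+7 = 60
p=3,j=1: res = 60+4 = 64
p=3,j=2: res = 64+5 = 69
p=3,j=3: res = 69+6 = 75
p=3,j=4: res = 75+7 = 82
p=3,j=5: res = 82+8 = 90

90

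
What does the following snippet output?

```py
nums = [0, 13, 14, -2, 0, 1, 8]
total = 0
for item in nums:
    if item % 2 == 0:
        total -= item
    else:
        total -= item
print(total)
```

-34

item=0: even, total = 0-0 = 0
item=13: not even, total = 0-13 = -13
item=14: even, total = (-13)-14 = -27
item=-2: even, total = (-27)-(-2) = -25
item=0: even, total = (-25)-0 = -25
item=1: not even, total = (-25)-1 = -26
item=8: even, total = (-26)-8 = -34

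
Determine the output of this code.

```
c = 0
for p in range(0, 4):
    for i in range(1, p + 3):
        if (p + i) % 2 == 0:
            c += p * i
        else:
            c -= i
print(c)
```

30

p=0,i=1: odd sum, c = 0-1 = -1
p=0,i=2: even sum, c = (-1)+0 = -1
p=1,i=1: even sum, c = (-1)+1 = 0
p=1,i=2: odd sum, c = 0-2 = -2
p=1,i=3: even sum, c = (-2)+3 = 1
p=2,i=1: odd sum, c = 1-1 = 0
p=2,i=2: even sum, c = 0+4 = 4
p=2,i=3: odd sum, c = 4-3 = 1
p=2,i=4: even sum, c = 1+8 = 9
p=3,i=1: even sum, c = 9+3 = 12
p=3,i=2: odd sum, c = 12-2 = 10
p=3,i=3: even sum, c = 10+9 = 19
p=3,i=4: odd sum, c = 19-4 = 15
p=3,i=5: even sum, c = 15+15 = 30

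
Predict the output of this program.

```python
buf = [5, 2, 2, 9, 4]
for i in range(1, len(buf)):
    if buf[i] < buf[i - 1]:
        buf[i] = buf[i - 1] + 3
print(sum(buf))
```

55

i=1: 2<5, buf[1] = 5+3 = 8 → [5, 8, 2, 9, 4]
i=2: 2<8, buf[2] = 8+3 = 11 → [5, 8, 11, 9, 4]
i=3: 9<11, buf[3] = 11+3 = 14 → [5, 8, 11, 14, 4]
i=4: 4<14, buf[4] = 14+3 = 17 → [5, 8, 11, 14, 17]
sum = 55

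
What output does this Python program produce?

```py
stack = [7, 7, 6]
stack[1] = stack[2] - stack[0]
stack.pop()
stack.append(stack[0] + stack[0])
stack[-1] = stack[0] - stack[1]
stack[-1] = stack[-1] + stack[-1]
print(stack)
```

[7, -1, 16]

stack[1] = stack[2]-stack[0] = 6-7 = -1 → [7, -1, 6]
pop() removes 6 → [7, -1]
append stack[0]+stack[0] = 7+7 = 14 → [7, -1, 14]
stack[-1] = stack[0]-stack[1] = 7-(-1) = 8 → [7, -1, 8]
stack[-1] = stack[-1]+stack[-1] = 8+8 = 16 → [7, -1, 16]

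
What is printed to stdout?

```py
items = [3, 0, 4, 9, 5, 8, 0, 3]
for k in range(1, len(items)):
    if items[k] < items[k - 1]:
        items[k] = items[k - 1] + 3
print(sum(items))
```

k=1: 0<3, items[1] = 3+3 = 6 → [3, 6, 4, 9, 5, 8, 0, 3]
k=2: 4<6, items[2] = 6+3 = 9 → [3, 6, 9, 9, 5, 8, 0, 3]
k=3: 9>=9, unchanged → [3, 6, 9, 9, 5, 8, 0, 3]
k=4: 5<9, items[4] = 9+3 = 12 → [3, 6, 9, 9, 12, 8, 0, 3]
k=5: 8<12, items[5] = 12+3 = 15 → [3, 6, 9, 9, 12, 15, 0, 3]
k=6: 0<15, items[6] = 15+3 = 18 → [3, 6, 9, 9, 12, 15, 18, 3]
k=7: 3<18, items[7] = 18+3 = 21 → [3, 6, 9, 9, 12, 15, 18, 21]
sum = 93

93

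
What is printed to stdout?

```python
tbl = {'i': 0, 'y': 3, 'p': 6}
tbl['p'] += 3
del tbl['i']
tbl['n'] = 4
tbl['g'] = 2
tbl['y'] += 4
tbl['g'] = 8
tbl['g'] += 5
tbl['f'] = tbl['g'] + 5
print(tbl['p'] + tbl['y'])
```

tbl['p'] = 6+3 = 9 → {'i': 0, 'y': 3, 'p': 9}
del 'i' → {'y': 3, 'p': 9}
tbl['n'] = 4 → {'y': 3, 'p': 9, 'n': 4}
tbl['g'] = 2 → {'y': 3, 'p': 9, 'n': 4, 'g': 2}
tbl['y'] = 3+4 = 7 → {'y': 7, 'p': 9, 'n': 4, 'g': 2}
tbl['g'] = 8 → {'y': 7, 'p': 9, 'n': 4, 'g': 8}
tbl['g'] = 8+5 = 13 → {'y': 7, 'p': 9, 'n': 4, 'g': 13}
tbl['f'] = tbl['g']+5 = 18 → {'y': 7, 'p': 9, 'n': 4, 'g': 13, 'f': 18}
tbl['p']+tbl['y'] = 9+7 = 16

16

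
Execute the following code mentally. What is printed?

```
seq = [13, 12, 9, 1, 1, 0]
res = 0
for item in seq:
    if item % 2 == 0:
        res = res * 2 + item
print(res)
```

item=13: not even
item=12: even, res = 0*2+12 = 12
item=9: not even
item=1: not even
item=1: not even
item=0: even, res = 12*2+0 = 24

24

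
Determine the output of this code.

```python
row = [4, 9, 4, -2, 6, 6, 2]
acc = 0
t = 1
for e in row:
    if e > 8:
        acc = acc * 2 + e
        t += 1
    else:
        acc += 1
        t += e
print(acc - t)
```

-6

e=4: not >8, acc = 0+1 = 1; t=5
e=9: >8, acc = 1*2+9 = 11; t=6
e=4: not >8, acc = 11+1 = 12; t=10
e=-2: not >8, acc = 12+1 = 13; t=8
e=6: not >8, acc = 13+1 = 14; t=14
e=6: not >8, acc = 14+1 = 15; t=20
e=2: not >8, acc = 15+1 = 16; t=22
acc-t = 16-22 = -6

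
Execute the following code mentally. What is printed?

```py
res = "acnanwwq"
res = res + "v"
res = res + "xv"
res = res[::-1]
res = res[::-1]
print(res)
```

acnanwwqvxv

+ 'v' → 'acnanwwqv'
+ 'xv' → 'acnanwwqvxv'
reverse → 'vxvqwwnanca'
reverse → 'acnanwwqvxv'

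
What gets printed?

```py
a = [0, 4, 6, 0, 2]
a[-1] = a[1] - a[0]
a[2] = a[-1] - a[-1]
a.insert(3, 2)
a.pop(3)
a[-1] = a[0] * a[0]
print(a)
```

a[-1] = a[1]-a[0] = 4-0 = 4 → [0, 4, 6, 0, 4]
a[2] = a[-1]-a[-1] = 4-4 = 0 → [0, 4, 0, 0, 4]
insert 2 at 3 → [0, 4, 0, 2, 0, 4]
pop(3) removes 2 → [0, 4, 0, 0, 4]
a[-1] = a[0]*a[0] = 0*0 = 0 → [0, 4, 0, 0, 0]

[0, 4, 0, 0, 0]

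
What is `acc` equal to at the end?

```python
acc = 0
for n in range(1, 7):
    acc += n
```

n=1: acc = 0+1 = 1
n=2: acc = 1+2 = 3
n=3: acc = 3+3 = 6
n=4: acc = 6+4 = 10
n=5: acc = 10+5 = 15
n=6: acc = 15+6 = 21

21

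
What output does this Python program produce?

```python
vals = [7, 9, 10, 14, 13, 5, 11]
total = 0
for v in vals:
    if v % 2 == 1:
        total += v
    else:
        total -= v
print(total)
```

v=7: odd, total = 0+7 = 7
v=9: odd, total = 7+9 = 16
v=10: not odd, total = 16-10 = 6
v=14: not odd, total = 6-14 = -8
v=13: odd, total = (-8)+13 = 5
v=5: odd, total = 5+5 = 10
v=11: odd, total = 10+11 = 21

21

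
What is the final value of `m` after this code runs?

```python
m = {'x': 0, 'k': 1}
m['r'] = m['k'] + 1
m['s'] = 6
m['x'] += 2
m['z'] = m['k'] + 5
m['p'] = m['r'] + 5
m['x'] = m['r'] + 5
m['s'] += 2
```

m['r'] = m['k']+1 = 2 → {'x': 0, 'k': 1, 'r': 2}
m['s'] = 6 → {'x': 0, 'k': 1, 'r': 2, 's': 6}
m['x'] = 0+2 = 2 → {'x': 2, 'k': 1, 'r': 2, 's': 6}
m['z'] = m['k']+5 = 6 → {'x': 2, 'k': 1, 'r': 2, 's': 6, 'z': 6}
m['p'] = m['r']+5 = 7 → {'x': 2, 'k': 1, 'r': 2, 's': 6, 'z': 6, 'p': 7}
m['x'] = m['r']+5 = 7 → {'x': 7, 'k': 1, 'r': 2, 's': 6, 'z': 6, 'p': 7}
m['s'] = 6+2 = 8 → {'x': 7, 'k': 1, 'r': 2, 's': 8, 'z': 6, 'p': 7}

{'x': 7, 'k': 1, 'r': 2, 's': 8, 'z': 6, 'p': 7}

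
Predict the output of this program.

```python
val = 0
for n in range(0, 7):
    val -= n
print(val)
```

-21

n=0: val = 0-0 = 0
n=1: val = 0-1 = -1
n=2: val = (-1)-2 = -3
n=3: val = (-3)-3 = -6
n=4: val = (-6)-4 = -10
n=5: val = (-10)-5 = -15
n=6: val = (-15)-6 = -21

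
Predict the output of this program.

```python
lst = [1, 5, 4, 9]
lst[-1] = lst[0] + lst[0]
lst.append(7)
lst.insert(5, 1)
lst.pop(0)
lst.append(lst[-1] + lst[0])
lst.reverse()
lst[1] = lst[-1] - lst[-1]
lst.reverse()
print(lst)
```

[5, 4, 2, 7, 0, 6]

lst[-1] = lst[0]+lst[0] = 1+1 = 2 → [1, 5, 4, 2]
append 7 → [1, 5, 4, 2, 7]
insert 1 at 5 → [1, 5, 4, 2, 7, 1]
pop(0) removes 1 → [5, 4, 2, 7, 1]
append lst[-1]+lst[0] = 1+5 = 6 → [5, 4, 2, 7, 1, 6]
reverse → [6, 1, 7, 2, 4, 5]
lst[1] = lst[-1]-lst[-1] = 5-5 = 0 → [6, 0, 7, 2, 4, 5]
reverse → [5, 4, 2, 7, 0, 6]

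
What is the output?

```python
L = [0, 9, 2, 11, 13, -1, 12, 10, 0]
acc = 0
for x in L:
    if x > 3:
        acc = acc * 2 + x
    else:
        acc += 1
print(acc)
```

371

x=0: not >3, acc = 0+1 = 1
x=9: >3, acc = 1*2+9 = 11
x=2: not >3, acc = 11+1 = 12
x=11: >3, acc = 12*2+11 = 35
x=13: >3, acc = 35*2+13 = 83
x=-1: not >3, acc = 83+1 = 84
x=12: >3, acc = 84*2+12 = 180
x=10: >3, acc = 180*2+10 = 370
x=0: not >3, acc = 370+1 = 371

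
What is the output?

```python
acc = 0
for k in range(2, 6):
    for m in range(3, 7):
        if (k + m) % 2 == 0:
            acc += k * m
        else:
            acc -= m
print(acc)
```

88

k=2,m=3: odd sum, acc = 0-3 = -3
k=2,m=4: even sum, acc = (-3)+8 = 5
k=2,m=5: odd sum, acc = 5-5 = 0
k=2,m=6: even sum, acc = 0+12 = 12
k=3,m=3: even sum, acc = 12+9 = 21
k=3,m=4: odd sum, acc = 21-4 = 17
k=3,m=5: even sum, acc = 17+15 = 32
k=3,m=6: odd sum, acc = 32-6 = 26
k=4,m=3: odd sum, acc = 26-3 = 23
k=4,m=4: even sum, acc = 23+16 = 39
k=4,m=5: odd sum, acc = 39-5 = 34
k=4,m=6: even sum, acc = 34+24 = 58
k=5,m=3: even sum, acc = 58+15 = 73
k=5,m=4: odd sum, acc = 73-4 = 69
k=5,m=5: even sum, acc = 69+25 = 94
k=5,m=6: odd sum, acc = 94-6 = 88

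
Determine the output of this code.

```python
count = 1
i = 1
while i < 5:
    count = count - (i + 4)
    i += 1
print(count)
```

i=1: count = 1-5 = -4
i=2: count = (-4)-6 = -10
i=3: count = (-10)-7 = -17
i=4: count = (-17)-8 = -25

-25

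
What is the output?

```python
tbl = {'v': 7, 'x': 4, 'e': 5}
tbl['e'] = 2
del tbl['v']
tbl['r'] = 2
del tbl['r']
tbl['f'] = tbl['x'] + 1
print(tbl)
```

{'x': 4, 'e': 2, 'f': 5}

tbl['e'] = 2 → {'v': 7, 'x': 4, 'e': 2}
del 'v' → {'x': 4, 'e': 2}
tbl['r'] = 2 → {'x': 4, 'e': 2, 'r': 2}
del 'r' → {'x': 4, 'e': 2}
tbl['f'] = tbl['x']+1 = 5 → {'x': 4, 'e': 2, 'f': 5}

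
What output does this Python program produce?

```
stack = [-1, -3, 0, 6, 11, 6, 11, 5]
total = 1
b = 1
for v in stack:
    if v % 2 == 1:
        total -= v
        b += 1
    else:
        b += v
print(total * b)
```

v=-1: odd, total = 1-(-1) = 2; b=2
v=-3: odd, total = 2-(-3) = 5; b=3
v=0: not odd; b=3
v=6: not odd; b=9
v=11: odd, total = 5-11 = -6; b=10
v=6: not odd; b=16
v=11: odd, total = (-6)-11 = -17; b=17
v=5: odd, total = (-17)-5 = -22; b=18
total*b = (-22)*18 = -396

-396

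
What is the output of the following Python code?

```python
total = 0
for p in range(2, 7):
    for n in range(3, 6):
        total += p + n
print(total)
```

p=2,n=3: total = 0+5 = 5
p=2,n=4: total = 5+6 = 11
p=2,n=5: total = 11+7 = 18
p=3,n=3: total = 18+6 = 24
p=3,n=4: total = 24+7 = 31
p=3,n=5: total = 31+8 = 39
p=4,n=3: total = 39+7 = 46
p=4,n=4: total = 46+8 = 54
p=4,n=5: total = 54+9 = 63
p=5,n=3: total = 63+8 = 71
p=5,n=4: total = 71+9 = 80
p=5,n=5: total = 80+10 = 90
p=6,n=3: total = 90+9 = 99
p=6,n=4: total = 99+10 = 109
p=6,n=5: total = 109+11 = 120

120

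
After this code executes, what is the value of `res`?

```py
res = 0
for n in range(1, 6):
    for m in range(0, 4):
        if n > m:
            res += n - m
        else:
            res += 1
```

40

n=1,m=0: 1>0, res = 0+1 = 1
n=1,m=1: not 1>1, res = 1+1 = 2
n=1,m=2: not 1>2, res = 2+1 = 3
n=1,m=3: not 1>3, res = 3+1 = 4
n=2,m=0: 2>0, res = 4+2 = 6
n=2,m=1: 2>1, res = 6+1 = 7
n=2,m=2: not 2>2, res = 7+1 = 8
n=2,m=3: not 2>3, res = 8+1 = 9
n=3,m=0: 3>0, res = 9+3 = 12
n=3,m=1: 3>1, res = 12+2 = 14
n=3,m=2: 3>2, res = 14+1 = 15
n=3,m=3: not 3>3, res = 15+1 = 16
n=4,m=0: 4>0, res = 16+4 = 20
n=4,m=1: 4>1, res = 20+3 = 23
n=4,m=2: 4>2, res = 23+2 = 25
n=4,m=3: 4>3, res = 25+1 = 26
n=5,m=0: 5>0, res = 26+5 = 31
n=5,m=1: 5>1, res = 31+4 = 35
n=5,m=2: 5>2, res = 35+3 = 38
n=5,m=3: 5>3, res = 38+2 = 40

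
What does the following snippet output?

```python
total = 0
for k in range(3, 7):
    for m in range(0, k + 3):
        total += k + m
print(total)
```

k=3,m=0: total = 0+3 = 3
k=3,m=1: total = 3+4 = 7
k=3,m=2: total = 7+5 = 12
k=3,m=3: total = 12+6 = 18
k=3,m=4: total = 18+7 = 25
k=3,m=5: total = 25+8 = 33
k=4,m=0: total = 33+4 = 37
k=4,m=1: total = 37+5 = 42
k=4,m=2: total = 42+6 = 48
k=4,m=3: total = 48+7 = 55
k=4,m=4: total = 55+8 = 63
k=4,m=5: total = 63+9 = 72
k=4,m=6: total = 72+10 = 82
k=5,m=0: total = 82+5 = 87
k=5,m=1: total = 87+6 = 93
k=5,m=2: total = 93+7 = 100
k=5,m=3: total = 100+8 = 108
k=5,m=4: total = 108+9 = 117
k=5,m=5: total = 117+10 = 127
k=5,m=6: total = 127+11 = 138
k=5,m=7: total = 138+12 = 150
k=6,m=0: total = 150+6 = 156
k=6,m=1: total = 156+7 = 163
k=6,m=2: total = 163+8 = 171
k=6,m=3: total = 171+9 = 180
k=6,m=4: total = 180+10 = 190
k=6,m=5: total = 190+11 = 201
k=6,m=6: total = 201+12 = 213
k=6,m=7: total = 213+13 = 226
k=6,m=8: total = 226+14 = 240

240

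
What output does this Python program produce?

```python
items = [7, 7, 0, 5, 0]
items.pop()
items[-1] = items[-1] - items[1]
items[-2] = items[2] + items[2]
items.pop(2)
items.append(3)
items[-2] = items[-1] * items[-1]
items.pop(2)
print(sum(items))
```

17

pop() removes 0 → [7, 7, 0, 5]
items[-1] = items[-1]-items[1] = 5-7 = -2 → [7, 7, 0, -2]
items[-2] = items[2]+items[2] = 0+0 = 0 → [7, 7, 0, -2]
pop(2) removes 0 → [7, 7, -2]
append 3 → [7, 7, -2, 3]
items[-2] = items[-1]*items[-1] = 3*3 = 9 → [7, 7, 9, 3]
pop(2) removes 9 → [7, 7, 3]
sum = 17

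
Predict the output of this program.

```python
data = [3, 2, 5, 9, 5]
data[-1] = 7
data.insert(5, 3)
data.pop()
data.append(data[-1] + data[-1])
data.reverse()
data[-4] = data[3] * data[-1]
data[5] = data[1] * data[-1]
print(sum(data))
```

data[-1] = 7 → [3, 2, 5, 9, 7]
insert 3 at 5 → [3, 2, 5, 9, 7, 3]
pop() removes 3 → [3, 2, 5, 9, 7]
append data[-1]+data[-1] = 7+7 = 14 → [3, 2, 5, 9, 7, 14]
reverse → [14, 7, 9, 5, 2, 3]
data[-4] = data[3]*data[-1] = 5*3 = 15 → [14, 7, 15, 5, 2, 3]
data[5] = data[1]*data[-1] = 7*3 = 21 → [14, 7, 15, 5, 2, 21]
sum = 64

64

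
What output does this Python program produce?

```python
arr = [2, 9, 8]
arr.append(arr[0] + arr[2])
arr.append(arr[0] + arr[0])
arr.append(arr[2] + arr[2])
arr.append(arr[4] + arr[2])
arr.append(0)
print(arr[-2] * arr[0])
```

24

append arr[0]+arr[2] = 2+8 = 10 → [2, 9, 8, 10]
append arr[0]+arr[0] = 2+2 = 4 → [2, 9, 8, 10, 4]
append arr[2]+arr[2] = 8+8 = 16 → [2, 9, 8, 10, 4, 16]
append arr[4]+arr[2] = 4+8 = 12 → [2, 9, 8, 10, 4, 16, 12]
append 0 → [2, 9, 8, 10, 4, 16, 12, 0]
arr[-2]*arr[0] = 12*2 = 24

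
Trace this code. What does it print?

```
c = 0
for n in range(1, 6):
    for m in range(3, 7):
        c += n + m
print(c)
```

n=1,m=3: c = 0+4 = 4
n=1,m=4: c = 4+5 = 9
n=1,m=5: c = 9+6 = 15
n=1,m=6: c = 15+7 = 22
n=2,m=3: c = 22+5 = 27
n=2,m=4: c = 27+6 = 33
n=2,m=5: c = 33+7 = 40
n=2,m=6: c = 40+8 = 48
n=3,m=3: c = 48+6 = 54
n=3,m=4: c = 54+7 = 61
n=3,m=5: c = 61+8 = 69
n=3,m=6: c = 69+9 = 78
n=4,m=3: c = 78+7 = 85
n=4,m=4: c = 85+8 = 93
n=4,m=5: c = 93+9 = 102
n=4,m=6: c = 102+10 = 112
n=5,m=3: c = 112+8 = 120
n=5,m=4: c = 120+9 = 129
n=5,m=5: c = 129+10 = 139
n=5,m=6: c = 139+11 = 150

150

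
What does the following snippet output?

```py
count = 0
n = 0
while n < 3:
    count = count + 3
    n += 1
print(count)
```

n=0: count = 0+3 = 3
n=1: count = 3+3 = 6
n=2: count = 6+3 = 9

9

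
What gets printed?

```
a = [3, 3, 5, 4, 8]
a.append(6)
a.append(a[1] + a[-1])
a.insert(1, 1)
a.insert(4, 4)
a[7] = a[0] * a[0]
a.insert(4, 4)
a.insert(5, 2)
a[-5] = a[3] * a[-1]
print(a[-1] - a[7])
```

append 6 → [3, 3, 5, 4, 8, 6]
append a[1]+a[-1] = 3+6 = 9 → [3, 3, 5, 4, 8, 6, 9]
insert 1 at 1 → [3, 1, 3, 5, 4, 8, 6, 9]
insert 4 at 4 → [3, 1, 3, 5, 4, 4, 8, 6, 9]
a[7] = a[0]*a[0] = 3*3 = 9 → [3, 1, 3, 5, 4, 4, 8, 9, 9]
insert 4 at 4 → [3, 1, 3, 5, 4, 4, 4, 8, 9, 9]
insert 2 at 5 → [3, 1, 3, 5, 4, 2, 4, 4, 8, 9, 9]
a[-5] = a[3]*a[-1] = 5*9 = 45 → [3, 1, 3, 5, 4, 2, 45, 4, 8, 9, 9]
a[-1]-a[7] = 9-4 = 5

5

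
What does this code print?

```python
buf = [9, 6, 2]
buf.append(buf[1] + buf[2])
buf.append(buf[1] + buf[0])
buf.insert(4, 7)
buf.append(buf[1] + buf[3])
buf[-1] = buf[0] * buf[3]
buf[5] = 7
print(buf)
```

[9, 6, 2, 8, 7, 7, 72]

append buf[1]+buf[2] = 6+2 = 8 → [9, 6, 2, 8]
append buf[1]+buf[0] = 6+9 = 15 → [9, 6, 2, 8, 15]
insert 7 at 4 → [9, 6, 2, 8, 7, 15]
append buf[1]+buf[3] = 6+8 = 14 → [9, 6, 2, 8, 7, 15, 14]
buf[-1] = buf[0]*buf[3] = 9*8 = 72 → [9, 6, 2, 8, 7, 15, 72]
buf[5] = 7 → [9, 6, 2, 8, 7, 7, 72]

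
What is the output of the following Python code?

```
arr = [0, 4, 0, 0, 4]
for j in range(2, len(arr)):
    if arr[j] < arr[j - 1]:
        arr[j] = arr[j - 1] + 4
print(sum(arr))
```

j=2: 0<4, arr[2] = 4+4 = 8 → [0, 4, 8, 0, 4]
j=3: 0<8, arr[3] = 8+4 = 12 → [0, 4, 8, 12, 4]
j=4: 4<12, arr[4] = 12+4 = 16 → [0, 4, 8, 12, 16]
sum = 40

40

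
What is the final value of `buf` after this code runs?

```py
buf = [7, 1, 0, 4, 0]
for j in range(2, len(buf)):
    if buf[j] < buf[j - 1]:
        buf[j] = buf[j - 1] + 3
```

[7, 1, 4, 4, 7]

j=2: 0<1, buf[2] = 1+3 = 4 → [7, 1, 4, 4, 0]
j=3: 4>=4, unchanged → [7, 1, 4, 4, 0]
j=4: 0<4, buf[4] = 4+3 = 7 → [7, 1, 4, 4, 7]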